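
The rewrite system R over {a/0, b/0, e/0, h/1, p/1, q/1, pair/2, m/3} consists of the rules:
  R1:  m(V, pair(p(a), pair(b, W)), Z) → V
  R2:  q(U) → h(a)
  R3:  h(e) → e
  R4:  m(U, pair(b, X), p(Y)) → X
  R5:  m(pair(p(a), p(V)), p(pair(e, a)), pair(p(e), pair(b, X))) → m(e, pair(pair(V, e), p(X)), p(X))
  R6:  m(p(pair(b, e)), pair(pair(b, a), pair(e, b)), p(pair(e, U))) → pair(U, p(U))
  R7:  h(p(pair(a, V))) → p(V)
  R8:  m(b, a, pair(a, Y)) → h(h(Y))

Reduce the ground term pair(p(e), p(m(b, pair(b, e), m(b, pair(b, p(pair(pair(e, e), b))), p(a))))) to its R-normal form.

pair(p(e), p(e))

1. pair(p(e), p(m(b, pair(b, e), m(b, pair(b, p(pair(pair(e, e), b))), p(a)))))  →  pair(p(e), p(m(b, pair(b, e), p(pair(pair(e, e), b)))))   [R4 at 2.1.3]
2. pair(p(e), p(m(b, pair(b, e), p(pair(pair(e, e), b)))))  →  pair(p(e), p(e))   [R4 at 2.1]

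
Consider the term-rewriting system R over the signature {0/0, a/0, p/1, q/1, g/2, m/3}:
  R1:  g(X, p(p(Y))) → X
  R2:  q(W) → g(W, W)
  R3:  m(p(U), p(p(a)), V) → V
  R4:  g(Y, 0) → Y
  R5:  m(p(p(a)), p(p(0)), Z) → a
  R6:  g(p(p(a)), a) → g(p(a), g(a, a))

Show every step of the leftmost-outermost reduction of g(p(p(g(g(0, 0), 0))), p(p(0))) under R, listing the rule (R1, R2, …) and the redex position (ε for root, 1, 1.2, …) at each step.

p(p(0))

1. g(p(p(g(g(0, 0), 0))), p(p(0)))  →  p(p(g(g(0, 0), 0)))   [R1 at ε]
2. p(p(g(g(0, 0), 0)))  →  p(p(g(0, 0)))   [R4 at 1.1]
3. p(p(g(0, 0)))  →  p(p(0))   [R4 at 1.1]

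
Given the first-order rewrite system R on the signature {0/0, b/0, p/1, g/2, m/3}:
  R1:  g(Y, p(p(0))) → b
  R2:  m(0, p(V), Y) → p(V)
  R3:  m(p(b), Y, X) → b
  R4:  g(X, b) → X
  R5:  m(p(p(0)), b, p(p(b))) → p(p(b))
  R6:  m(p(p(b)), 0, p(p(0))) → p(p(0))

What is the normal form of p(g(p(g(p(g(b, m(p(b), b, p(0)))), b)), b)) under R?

1. p(g(p(g(p(g(b, m(p(b), b, p(0)))), b)), b))  →  p(p(g(p(g(b, m(p(b), b, p(0)))), b)))   [R4 at 1]
2. p(p(g(p(g(b, m(p(b), b, p(0)))), b)))  →  p(p(p(g(b, m(p(b), b, p(0))))))   [R4 at 1.1]
3. p(p(p(g(b, m(p(b), b, p(0))))))  →  p(p(p(g(b, b))))   [R3 at 1.1.1.2]
4. p(p(p(g(b, b))))  →  p(p(p(b)))   [R4 at 1.1.1]

p(p(p(b)))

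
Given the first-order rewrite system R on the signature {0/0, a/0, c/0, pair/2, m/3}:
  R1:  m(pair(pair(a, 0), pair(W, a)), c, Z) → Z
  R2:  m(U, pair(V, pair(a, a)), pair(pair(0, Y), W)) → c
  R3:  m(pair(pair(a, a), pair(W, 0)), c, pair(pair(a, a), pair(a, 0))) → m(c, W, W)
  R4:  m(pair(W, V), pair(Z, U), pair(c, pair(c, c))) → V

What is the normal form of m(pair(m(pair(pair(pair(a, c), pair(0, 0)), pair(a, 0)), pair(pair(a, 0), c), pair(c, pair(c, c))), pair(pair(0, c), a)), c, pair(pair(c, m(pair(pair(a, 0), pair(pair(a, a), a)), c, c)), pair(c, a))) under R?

1. m(pair(m(pair(pair(pair(a, c), pair(0, 0)), pair(a, 0)), pair(pair(a, 0), c), pair(c, pair(c, c))), pair(pair(0, c), a)), c, pair(pair(c, m(pair(pair(a, 0), pair(pair(a, a), a)), c, c)), pair(c, a)))  →  m(pair(pair(a, 0), pair(pair(0, c), a)), c, pair(pair(c, m(pair(pair(a, 0), pair(pair(a, a), a)), c, c)), pair(c, a)))   [R4 at 1.1]
2. m(pair(pair(a, 0), pair(pair(0, c), a)), c, pair(pair(c, m(pair(pair(a, 0), pair(pair(a, a), a)), c, c)), pair(c, a)))  →  pair(pair(c, m(pair(pair(a, 0), pair(pair(a, a), a)), c, c)), pair(c, a))   [R1 at ε]
3. pair(pair(c, m(pair(pair(a, 0), pair(pair(a, a), a)), c, c)), pair(c, a))  →  pair(pair(c, c), pair(c, a))   [R1 at 1.2]

pair(pair(c, c), pair(c, a))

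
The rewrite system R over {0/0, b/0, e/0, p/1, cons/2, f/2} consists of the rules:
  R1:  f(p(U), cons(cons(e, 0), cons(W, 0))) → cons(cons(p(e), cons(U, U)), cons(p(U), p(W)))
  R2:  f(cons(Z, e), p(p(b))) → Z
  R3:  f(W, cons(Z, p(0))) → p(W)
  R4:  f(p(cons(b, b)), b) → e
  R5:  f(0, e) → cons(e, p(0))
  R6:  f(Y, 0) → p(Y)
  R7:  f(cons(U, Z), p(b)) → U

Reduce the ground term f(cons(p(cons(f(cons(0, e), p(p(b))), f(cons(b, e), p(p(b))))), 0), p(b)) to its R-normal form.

1. f(cons(p(cons(f(cons(0, e), p(p(b))), f(cons(b, e), p(p(b))))), 0), p(b))  →  p(cons(f(cons(0, e), p(p(b))), f(cons(b, e), p(p(b)))))   [R7 at ε]
2. p(cons(f(cons(0, e), p(p(b))), f(cons(b, e), p(p(b)))))  →  p(cons(0, f(cons(b, e), p(p(b)))))   [R2 at 1.1]
3. p(cons(0, f(cons(b, e), p(p(b)))))  →  p(cons(0, b))   [R2 at 1.2]

p(cons(0, b))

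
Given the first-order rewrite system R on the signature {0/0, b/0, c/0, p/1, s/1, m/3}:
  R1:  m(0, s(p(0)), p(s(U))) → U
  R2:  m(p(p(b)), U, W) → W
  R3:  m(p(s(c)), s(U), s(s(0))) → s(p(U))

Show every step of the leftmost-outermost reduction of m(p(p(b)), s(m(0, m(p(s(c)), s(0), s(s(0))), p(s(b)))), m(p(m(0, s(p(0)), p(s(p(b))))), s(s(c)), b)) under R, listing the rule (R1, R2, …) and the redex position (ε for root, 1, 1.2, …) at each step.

1. m(p(p(b)), s(m(0, m(p(s(c)), s(0), s(s(0))), p(s(b)))), m(p(m(0, s(p(0)), p(s(p(b))))), s(s(c)), b))  →  m(p(m(0, s(p(0)), p(s(p(b))))), s(s(c)), b)   [R2 at ε]
2. m(p(m(0, s(p(0)), p(s(p(b))))), s(s(c)), b)  →  m(p(p(b)), s(s(c)), b)   [R1 at 1.1]
3. m(p(p(b)), s(s(c)), b)  →  b   [R2 at ε]

b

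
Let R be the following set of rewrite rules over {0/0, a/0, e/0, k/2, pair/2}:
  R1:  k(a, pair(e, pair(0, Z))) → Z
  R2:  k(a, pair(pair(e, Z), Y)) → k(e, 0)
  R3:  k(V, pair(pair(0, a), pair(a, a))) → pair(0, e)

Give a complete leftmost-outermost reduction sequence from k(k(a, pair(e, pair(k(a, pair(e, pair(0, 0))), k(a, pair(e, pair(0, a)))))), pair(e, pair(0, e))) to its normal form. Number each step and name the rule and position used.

e

1. k(k(a, pair(e, pair(k(a, pair(e, pair(0, 0))), k(a, pair(e, pair(0, a)))))), pair(e, pair(0, e)))  →  k(k(a, pair(e, pair(0, k(a, pair(e, pair(0, a)))))), pair(e, pair(0, e)))   [R1 at 1.2.2.1]
2. k(k(a, pair(e, pair(0, k(a, pair(e, pair(0, a)))))), pair(e, pair(0, e)))  →  k(k(a, pair(e, pair(0, a))), pair(e, pair(0, e)))   [R1 at 1]
3. k(k(a, pair(e, pair(0, a))), pair(e, pair(0, e)))  →  k(a, pair(e, pair(0, e)))   [R1 at 1]
4. k(a, pair(e, pair(0, e)))  →  e   [R1 at ε]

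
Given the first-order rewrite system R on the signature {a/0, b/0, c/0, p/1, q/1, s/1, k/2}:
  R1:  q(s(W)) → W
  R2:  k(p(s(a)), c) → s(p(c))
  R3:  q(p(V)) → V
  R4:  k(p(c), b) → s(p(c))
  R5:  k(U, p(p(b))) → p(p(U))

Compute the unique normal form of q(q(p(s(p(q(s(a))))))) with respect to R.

p(a)

1. q(q(p(s(p(q(s(a)))))))  →  q(s(p(q(s(a)))))   [R3 at 1]
2. q(s(p(q(s(a)))))  →  p(q(s(a)))   [R1 at ε]
3. p(q(s(a)))  →  p(a)   [R1 at 1]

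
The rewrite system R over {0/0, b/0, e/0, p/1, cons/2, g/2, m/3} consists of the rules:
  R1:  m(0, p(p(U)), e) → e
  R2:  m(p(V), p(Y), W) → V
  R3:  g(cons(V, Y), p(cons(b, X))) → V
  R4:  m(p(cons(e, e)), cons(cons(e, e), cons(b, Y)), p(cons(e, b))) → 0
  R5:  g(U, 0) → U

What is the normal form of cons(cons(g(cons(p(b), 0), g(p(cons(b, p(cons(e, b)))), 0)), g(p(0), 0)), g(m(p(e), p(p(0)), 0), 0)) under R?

1. cons(cons(g(cons(p(b), 0), g(p(cons(b, p(cons(e, b)))), 0)), g(p(0), 0)), g(m(p(e), p(p(0)), 0), 0))  →  cons(cons(g(cons(p(b), 0), p(cons(b, p(cons(e, b))))), g(p(0), 0)), g(m(p(e), p(p(0)), 0), 0))   [R5 at 1.1.2]
2. cons(cons(g(cons(p(b), 0), p(cons(b, p(cons(e, b))))), g(p(0), 0)), g(m(p(e), p(p(0)), 0), 0))  →  cons(cons(p(b), g(p(0), 0)), g(m(p(e), p(p(0)), 0), 0))   [R3 at 1.1]
3. cons(cons(p(b), g(p(0), 0)), g(m(p(e), p(p(0)), 0), 0))  →  cons(cons(p(b), p(0)), g(m(p(e), p(p(0)), 0), 0))   [R5 at 1.2]
4. cons(cons(p(b), p(0)), g(m(p(e), p(p(0)), 0), 0))  →  cons(cons(p(b), p(0)), m(p(e), p(p(0)), 0))   [R5 at 2]
5. cons(cons(p(b), p(0)), m(p(e), p(p(0)), 0))  →  cons(cons(p(b), p(0)), e)   [R2 at 2]

cons(cons(p(b), p(0)), e)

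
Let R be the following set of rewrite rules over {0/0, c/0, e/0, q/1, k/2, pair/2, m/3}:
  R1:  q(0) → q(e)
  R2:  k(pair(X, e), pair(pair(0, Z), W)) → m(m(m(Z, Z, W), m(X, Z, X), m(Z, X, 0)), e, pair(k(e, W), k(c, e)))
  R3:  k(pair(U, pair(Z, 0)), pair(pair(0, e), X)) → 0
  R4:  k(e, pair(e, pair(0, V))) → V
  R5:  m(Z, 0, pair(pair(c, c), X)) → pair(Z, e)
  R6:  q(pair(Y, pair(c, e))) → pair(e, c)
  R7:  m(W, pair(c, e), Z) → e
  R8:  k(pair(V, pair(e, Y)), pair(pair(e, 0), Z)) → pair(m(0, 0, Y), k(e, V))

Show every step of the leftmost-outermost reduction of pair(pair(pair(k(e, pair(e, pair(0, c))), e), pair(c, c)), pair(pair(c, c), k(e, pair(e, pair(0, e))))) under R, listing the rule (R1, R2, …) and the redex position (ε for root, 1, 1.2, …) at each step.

pair(pair(pair(c, e), pair(c, c)), pair(pair(c, c), e))

1. pair(pair(pair(k(e, pair(e, pair(0, c))), e), pair(c, c)), pair(pair(c, c), k(e, pair(e, pair(0, e)))))  →  pair(pair(pair(c, e), pair(c, c)), pair(pair(c, c), k(e, pair(e, pair(0, e)))))   [R4 at 1.1.1]
2. pair(pair(pair(c, e), pair(c, c)), pair(pair(c, c), k(e, pair(e, pair(0, e)))))  →  pair(pair(pair(c, e), pair(c, c)), pair(pair(c, c), e))   [R4 at 2.2]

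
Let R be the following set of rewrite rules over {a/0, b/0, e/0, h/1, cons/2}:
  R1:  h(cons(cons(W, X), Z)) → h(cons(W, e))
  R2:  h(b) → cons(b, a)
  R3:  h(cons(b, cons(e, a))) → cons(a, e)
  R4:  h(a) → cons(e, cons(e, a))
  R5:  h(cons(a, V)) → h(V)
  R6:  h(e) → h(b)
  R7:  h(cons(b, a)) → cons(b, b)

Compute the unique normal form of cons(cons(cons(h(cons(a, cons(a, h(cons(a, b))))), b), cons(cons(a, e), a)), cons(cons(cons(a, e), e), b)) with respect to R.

cons(cons(cons(cons(b, b), b), cons(cons(a, e), a)), cons(cons(cons(a, e), e), b))

1. cons(cons(cons(h(cons(a, cons(a, h(cons(a, b))))), b), cons(cons(a, e), a)), cons(cons(cons(a, e), e), b))  →  cons(cons(cons(h(cons(a, h(cons(a, b)))), b), cons(cons(a, e), a)), cons(cons(cons(a, e), e), b))   [R5 at 1.1.1]
2. cons(cons(cons(h(cons(a, h(cons(a, b)))), b), cons(cons(a, e), a)), cons(cons(cons(a, e), e), b))  →  cons(cons(cons(h(h(cons(a, b))), b), cons(cons(a, e), a)), cons(cons(cons(a, e), e), b))   [R5 at 1.1.1]
3. cons(cons(cons(h(h(cons(a, b))), b), cons(cons(a, e), a)), cons(cons(cons(a, e), e), b))  →  cons(cons(cons(h(h(b)), b), cons(cons(a, e), a)), cons(cons(cons(a, e), e), b))   [R5 at 1.1.1.1]
4. cons(cons(cons(h(h(b)), b), cons(cons(a, e), a)), cons(cons(cons(a, e), e), b))  →  cons(cons(cons(h(cons(b, a)), b), cons(cons(a, e), a)), cons(cons(cons(a, e), e), b))   [R2 at 1.1.1.1]
5. cons(cons(cons(h(cons(b, a)), b), cons(cons(a, e), a)), cons(cons(cons(a, e), e), b))  →  cons(cons(cons(cons(b, b), b), cons(cons(a, e), a)), cons(cons(cons(a, e), e), b))   [R7 at 1.1.1]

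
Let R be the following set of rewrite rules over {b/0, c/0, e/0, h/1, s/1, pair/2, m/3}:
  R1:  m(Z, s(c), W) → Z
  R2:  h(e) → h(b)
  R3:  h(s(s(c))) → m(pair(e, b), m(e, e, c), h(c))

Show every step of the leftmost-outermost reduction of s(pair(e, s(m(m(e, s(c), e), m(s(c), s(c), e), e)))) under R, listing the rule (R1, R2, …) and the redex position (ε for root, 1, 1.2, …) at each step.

s(pair(e, s(e)))

1. s(pair(e, s(m(m(e, s(c), e), m(s(c), s(c), e), e))))  →  s(pair(e, s(m(e, m(s(c), s(c), e), e))))   [R1 at 1.2.1.1]
2. s(pair(e, s(m(e, m(s(c), s(c), e), e))))  →  s(pair(e, s(m(e, s(c), e))))   [R1 at 1.2.1.2]
3. s(pair(e, s(m(e, s(c), e))))  →  s(pair(e, s(e)))   [R1 at 1.2.1]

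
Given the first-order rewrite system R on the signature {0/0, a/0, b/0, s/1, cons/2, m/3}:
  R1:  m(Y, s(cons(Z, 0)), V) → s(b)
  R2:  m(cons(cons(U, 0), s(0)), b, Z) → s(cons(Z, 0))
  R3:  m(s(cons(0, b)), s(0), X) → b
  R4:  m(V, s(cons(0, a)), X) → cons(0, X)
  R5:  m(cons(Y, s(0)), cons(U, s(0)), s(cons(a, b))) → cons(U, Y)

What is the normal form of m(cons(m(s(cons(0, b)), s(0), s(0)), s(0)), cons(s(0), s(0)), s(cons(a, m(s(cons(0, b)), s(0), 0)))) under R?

cons(s(0), b)

1. m(cons(m(s(cons(0, b)), s(0), s(0)), s(0)), cons(s(0), s(0)), s(cons(a, m(s(cons(0, b)), s(0), 0))))  →  m(cons(b, s(0)), cons(s(0), s(0)), s(cons(a, m(s(cons(0, b)), s(0), 0))))   [R3 at 1.1]
2. m(cons(b, s(0)), cons(s(0), s(0)), s(cons(a, m(s(cons(0, b)), s(0), 0))))  →  m(cons(b, s(0)), cons(s(0), s(0)), s(cons(a, b)))   [R3 at 3.1.2]
3. m(cons(b, s(0)), cons(s(0), s(0)), s(cons(a, b)))  →  cons(s(0), b)   [R5 at ε]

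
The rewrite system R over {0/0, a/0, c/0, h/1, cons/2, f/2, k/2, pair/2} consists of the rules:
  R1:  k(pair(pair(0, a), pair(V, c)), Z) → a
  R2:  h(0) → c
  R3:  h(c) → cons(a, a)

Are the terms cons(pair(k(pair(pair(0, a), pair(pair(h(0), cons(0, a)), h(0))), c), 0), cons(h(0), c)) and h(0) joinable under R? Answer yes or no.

Reduce t₁ = cons(pair(k(pair(pair(0, a), pair(pair(h(0), cons(0, a)), h(0))), c), 0), cons(h(0), c)):
1. cons(pair(k(pair(pair(0, a), pair(pair(h(0), cons(0, a)), h(0))), c), 0), cons(h(0), c))  →  cons(pair(k(pair(pair(0, a), pair(pair(c, cons(0, a)), h(0))), c), 0), cons(h(0), c))   [R2 at 1.1.1.2.1.1]
2. cons(pair(k(pair(pair(0, a), pair(pair(c, cons(0, a)), h(0))), c), 0), cons(h(0), c))  →  cons(pair(k(pair(pair(0, a), pair(pair(c, cons(0, a)), c)), c), 0), cons(h(0), c))   [R2 at 1.1.1.2.2]
3. cons(pair(k(pair(pair(0, a), pair(pair(c, cons(0, a)), c)), c), 0), cons(h(0), c))  →  cons(pair(a, 0), cons(h(0), c))   [R1 at 1.1]
4. cons(pair(a, 0), cons(h(0), c))  →  cons(pair(a, 0), cons(c, c))   [R2 at 2.1]

Reduce t₂ = h(0):
1. h(0)  →  c   [R2 at ε]

no — NF(t₁) = cons(pair(a, 0), cons(c, c)), NF(t₂) = c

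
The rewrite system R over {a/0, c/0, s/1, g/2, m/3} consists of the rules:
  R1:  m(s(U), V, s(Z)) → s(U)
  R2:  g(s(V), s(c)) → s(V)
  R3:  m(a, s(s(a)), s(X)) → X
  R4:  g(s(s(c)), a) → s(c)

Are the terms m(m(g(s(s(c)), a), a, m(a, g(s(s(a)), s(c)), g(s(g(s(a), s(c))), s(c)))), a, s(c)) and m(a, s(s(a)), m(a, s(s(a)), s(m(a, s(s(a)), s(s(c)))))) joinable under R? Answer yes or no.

no — NF(t₁) = s(c), NF(t₂) = c

Reduce t₁ = m(m(g(s(s(c)), a), a, m(a, g(s(s(a)), s(c)), g(s(g(s(a), s(c))), s(c)))), a, s(c)):
1. m(m(g(s(s(c)), a), a, m(a, g(s(s(a)), s(c)), g(s(g(s(a), s(c))), s(c)))), a, s(c))  →  m(m(s(c), a, m(a, g(s(s(a)), s(c)), g(s(g(s(a), s(c))), s(c)))), a, s(c))   [R4 at 1.1]
2. m(m(s(c), a, m(a, g(s(s(a)), s(c)), g(s(g(s(a), s(c))), s(c)))), a, s(c))  →  m(m(s(c), a, m(a, s(s(a)), g(s(g(s(a), s(c))), s(c)))), a, s(c))   [R2 at 1.3.2]
3. m(m(s(c), a, m(a, s(s(a)), g(s(g(s(a), s(c))), s(c)))), a, s(c))  →  m(m(s(c), a, m(a, s(s(a)), s(g(s(a), s(c))))), a, s(c))   [R2 at 1.3.3]
4. m(m(s(c), a, m(a, s(s(a)), s(g(s(a), s(c))))), a, s(c))  →  m(m(s(c), a, g(s(a), s(c))), a, s(c))   [R3 at 1.3]
5. m(m(s(c), a, g(s(a), s(c))), a, s(c))  →  m(m(s(c), a, s(a)), a, s(c))   [R2 at 1.3]
6. m(m(s(c), a, s(a)), a, s(c))  →  m(s(c), a, s(c))   [R1 at 1]
7. m(s(c), a, s(c))  →  s(c)   [R1 at ε]

Reduce t₂ = m(a, s(s(a)), m(a, s(s(a)), s(m(a, s(s(a)), s(s(c)))))):
1. m(a, s(s(a)), m(a, s(s(a)), s(m(a, s(s(a)), s(s(c))))))  →  m(a, s(s(a)), m(a, s(s(a)), s(s(c))))   [R3 at 3]
2. m(a, s(s(a)), m(a, s(s(a)), s(s(c))))  →  m(a, s(s(a)), s(c))   [R3 at 3]
3. m(a, s(s(a)), s(c))  →  c   [R3 at ε]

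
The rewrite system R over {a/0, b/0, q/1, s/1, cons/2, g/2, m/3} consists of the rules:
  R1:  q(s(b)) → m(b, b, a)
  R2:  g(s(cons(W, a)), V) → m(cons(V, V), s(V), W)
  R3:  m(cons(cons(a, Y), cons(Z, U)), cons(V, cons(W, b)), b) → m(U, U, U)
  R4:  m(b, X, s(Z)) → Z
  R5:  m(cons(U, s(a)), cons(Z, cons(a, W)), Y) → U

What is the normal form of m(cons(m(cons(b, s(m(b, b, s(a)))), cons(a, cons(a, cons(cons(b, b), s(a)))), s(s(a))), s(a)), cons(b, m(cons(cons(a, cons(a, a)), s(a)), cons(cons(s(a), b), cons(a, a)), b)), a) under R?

b

1. m(cons(m(cons(b, s(m(b, b, s(a)))), cons(a, cons(a, cons(cons(b, b), s(a)))), s(s(a))), s(a)), cons(b, m(cons(cons(a, cons(a, a)), s(a)), cons(cons(s(a), b), cons(a, a)), b)), a)  →  m(cons(m(cons(b, s(a)), cons(a, cons(a, cons(cons(b, b), s(a)))), s(s(a))), s(a)), cons(b, m(cons(cons(a, cons(a, a)), s(a)), cons(cons(s(a), b), cons(a, a)), b)), a)   [R4 at 1.1.1.2.1]
2. m(cons(m(cons(b, s(a)), cons(a, cons(a, cons(cons(b, b), s(a)))), s(s(a))), s(a)), cons(b, m(cons(cons(a, cons(a, a)), s(a)), cons(cons(s(a), b), cons(a, a)), b)), a)  →  m(cons(b, s(a)), cons(b, m(cons(cons(a, cons(a, a)), s(a)), cons(cons(s(a), b), cons(a, a)), b)), a)   [R5 at 1.1]
3. m(cons(b, s(a)), cons(b, m(cons(cons(a, cons(a, a)), s(a)), cons(cons(s(a), b), cons(a, a)), b)), a)  →  m(cons(b, s(a)), cons(b, cons(a, cons(a, a))), a)   [R5 at 2.2]
4. m(cons(b, s(a)), cons(b, cons(a, cons(a, a))), a)  →  b   [R5 at ε]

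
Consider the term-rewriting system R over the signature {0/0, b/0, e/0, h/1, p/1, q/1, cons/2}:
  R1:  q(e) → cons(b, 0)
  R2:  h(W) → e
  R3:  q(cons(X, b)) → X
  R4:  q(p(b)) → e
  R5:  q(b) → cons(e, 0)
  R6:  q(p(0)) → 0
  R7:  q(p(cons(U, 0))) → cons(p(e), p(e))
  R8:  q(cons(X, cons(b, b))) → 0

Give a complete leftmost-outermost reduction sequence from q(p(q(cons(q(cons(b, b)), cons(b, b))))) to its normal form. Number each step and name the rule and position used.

1. q(p(q(cons(q(cons(b, b)), cons(b, b)))))  →  q(p(0))   [R8 at 1.1]
2. q(p(0))  →  0   [R6 at ε]

0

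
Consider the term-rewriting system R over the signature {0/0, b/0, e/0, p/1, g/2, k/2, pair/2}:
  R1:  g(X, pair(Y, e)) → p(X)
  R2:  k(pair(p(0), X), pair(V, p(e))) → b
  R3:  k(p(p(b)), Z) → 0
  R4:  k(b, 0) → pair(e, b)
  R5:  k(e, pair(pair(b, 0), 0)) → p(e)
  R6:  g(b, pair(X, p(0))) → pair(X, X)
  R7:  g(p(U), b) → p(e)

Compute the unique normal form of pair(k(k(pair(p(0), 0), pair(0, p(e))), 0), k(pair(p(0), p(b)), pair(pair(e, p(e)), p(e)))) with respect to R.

pair(pair(e, b), b)

1. pair(k(k(pair(p(0), 0), pair(0, p(e))), 0), k(pair(p(0), p(b)), pair(pair(e, p(e)), p(e))))  →  pair(k(b, 0), k(pair(p(0), p(b)), pair(pair(e, p(e)), p(e))))   [R2 at 1.1]
2. pair(k(b, 0), k(pair(p(0), p(b)), pair(pair(e, p(e)), p(e))))  →  pair(pair(e, b), k(pair(p(0), p(b)), pair(pair(e, p(e)), p(e))))   [R4 at 1]
3. pair(pair(e, b), k(pair(p(0), p(b)), pair(pair(e, p(e)), p(e))))  →  pair(pair(e, b), b)   [R2 at 2]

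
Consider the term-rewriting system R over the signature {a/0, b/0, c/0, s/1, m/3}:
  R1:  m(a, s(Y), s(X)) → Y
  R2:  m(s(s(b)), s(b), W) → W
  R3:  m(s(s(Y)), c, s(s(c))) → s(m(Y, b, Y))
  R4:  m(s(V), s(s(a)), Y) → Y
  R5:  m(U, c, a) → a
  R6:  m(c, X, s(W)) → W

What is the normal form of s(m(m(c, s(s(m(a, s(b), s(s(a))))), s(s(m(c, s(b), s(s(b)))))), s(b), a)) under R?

1. s(m(m(c, s(s(m(a, s(b), s(s(a))))), s(s(m(c, s(b), s(s(b)))))), s(b), a))  →  s(m(s(m(c, s(b), s(s(b)))), s(b), a))   [R6 at 1.1]
2. s(m(s(m(c, s(b), s(s(b)))), s(b), a))  →  s(m(s(s(b)), s(b), a))   [R6 at 1.1.1]
3. s(m(s(s(b)), s(b), a))  →  s(a)   [R2 at 1]

s(a)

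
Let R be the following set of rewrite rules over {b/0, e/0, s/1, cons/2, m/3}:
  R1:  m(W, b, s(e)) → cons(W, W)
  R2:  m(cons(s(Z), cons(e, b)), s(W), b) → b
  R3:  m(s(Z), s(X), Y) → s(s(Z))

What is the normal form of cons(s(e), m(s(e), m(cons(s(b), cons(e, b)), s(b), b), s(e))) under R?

1. cons(s(e), m(s(e), m(cons(s(b), cons(e, b)), s(b), b), s(e)))  →  cons(s(e), m(s(e), b, s(e)))   [R2 at 2.2]
2. cons(s(e), m(s(e), b, s(e)))  →  cons(s(e), cons(s(e), s(e)))   [R1 at 2]

cons(s(e), cons(s(e), s(e)))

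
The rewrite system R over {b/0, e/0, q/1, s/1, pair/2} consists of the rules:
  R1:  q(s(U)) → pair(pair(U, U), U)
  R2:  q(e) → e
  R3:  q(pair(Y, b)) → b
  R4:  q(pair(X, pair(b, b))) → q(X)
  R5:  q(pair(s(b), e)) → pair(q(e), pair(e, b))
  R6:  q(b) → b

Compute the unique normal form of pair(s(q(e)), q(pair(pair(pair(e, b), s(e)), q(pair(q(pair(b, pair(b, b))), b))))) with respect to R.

1. pair(s(q(e)), q(pair(pair(pair(e, b), s(e)), q(pair(q(pair(b, pair(b, b))), b)))))  →  pair(s(e), q(pair(pair(pair(e, b), s(e)), q(pair(q(pair(b, pair(b, b))), b)))))   [R2 at 1.1]
2. pair(s(e), q(pair(pair(pair(e, b), s(e)), q(pair(q(pair(b, pair(b, b))), b)))))  →  pair(s(e), q(pair(pair(pair(e, b), s(e)), b)))   [R3 at 2.1.2]
3. pair(s(e), q(pair(pair(pair(e, b), s(e)), b)))  →  pair(s(e), b)   [R3 at 2]

pair(s(e), b)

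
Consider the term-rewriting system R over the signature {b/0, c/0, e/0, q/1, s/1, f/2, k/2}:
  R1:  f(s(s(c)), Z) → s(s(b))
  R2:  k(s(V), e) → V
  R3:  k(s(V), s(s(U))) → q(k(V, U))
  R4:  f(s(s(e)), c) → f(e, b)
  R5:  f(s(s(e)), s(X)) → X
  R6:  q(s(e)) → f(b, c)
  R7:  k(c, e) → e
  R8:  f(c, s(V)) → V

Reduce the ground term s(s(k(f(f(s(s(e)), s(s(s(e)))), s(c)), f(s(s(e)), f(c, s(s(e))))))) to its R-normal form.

s(s(e))

1. s(s(k(f(f(s(s(e)), s(s(s(e)))), s(c)), f(s(s(e)), f(c, s(s(e)))))))  →  s(s(k(f(s(s(e)), s(c)), f(s(s(e)), f(c, s(s(e)))))))   [R5 at 1.1.1.1]
2. s(s(k(f(s(s(e)), s(c)), f(s(s(e)), f(c, s(s(e)))))))  →  s(s(k(c, f(s(s(e)), f(c, s(s(e)))))))   [R5 at 1.1.1]
3. s(s(k(c, f(s(s(e)), f(c, s(s(e)))))))  →  s(s(k(c, f(s(s(e)), s(e)))))   [R8 at 1.1.2.2]
4. s(s(k(c, f(s(s(e)), s(e)))))  →  s(s(k(c, e)))   [R5 at 1.1.2]
5. s(s(k(c, e)))  →  s(s(e))   [R7 at 1.1]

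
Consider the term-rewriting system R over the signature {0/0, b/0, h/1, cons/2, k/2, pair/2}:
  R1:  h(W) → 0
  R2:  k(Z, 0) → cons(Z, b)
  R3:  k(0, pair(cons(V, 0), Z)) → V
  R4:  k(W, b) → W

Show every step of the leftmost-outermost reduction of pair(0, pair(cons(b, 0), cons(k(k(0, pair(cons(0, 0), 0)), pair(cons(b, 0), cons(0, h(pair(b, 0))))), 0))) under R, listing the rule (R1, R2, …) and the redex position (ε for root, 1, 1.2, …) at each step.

1. pair(0, pair(cons(b, 0), cons(k(k(0, pair(cons(0, 0), 0)), pair(cons(b, 0), cons(0, h(pair(b, 0))))), 0)))  →  pair(0, pair(cons(b, 0), cons(k(0, pair(cons(b, 0), cons(0, h(pair(b, 0))))), 0)))   [R3 at 2.2.1.1]
2. pair(0, pair(cons(b, 0), cons(k(0, pair(cons(b, 0), cons(0, h(pair(b, 0))))), 0)))  →  pair(0, pair(cons(b, 0), cons(b, 0)))   [R3 at 2.2.1]

pair(0, pair(cons(b, 0), cons(b, 0)))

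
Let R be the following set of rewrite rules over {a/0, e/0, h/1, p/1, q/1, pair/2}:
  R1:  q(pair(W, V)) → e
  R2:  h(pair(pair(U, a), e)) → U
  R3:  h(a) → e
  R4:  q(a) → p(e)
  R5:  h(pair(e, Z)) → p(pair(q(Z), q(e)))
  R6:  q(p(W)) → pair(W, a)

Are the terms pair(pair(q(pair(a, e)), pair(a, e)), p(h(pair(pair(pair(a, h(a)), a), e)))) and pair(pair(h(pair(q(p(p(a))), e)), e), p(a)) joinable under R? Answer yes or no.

no — NF(t₁) = pair(pair(e, pair(a, e)), p(pair(a, e))), NF(t₂) = pair(pair(p(a), e), p(a))

Reduce t₁ = pair(pair(q(pair(a, e)), pair(a, e)), p(h(pair(pair(pair(a, h(a)), a), e)))):
1. pair(pair(q(pair(a, e)), pair(a, e)), p(h(pair(pair(pair(a, h(a)), a), e))))  →  pair(pair(e, pair(a, e)), p(h(pair(pair(pair(a, h(a)), a), e))))   [R1 at 1.1]
2. pair(pair(e, pair(a, e)), p(h(pair(pair(pair(a, h(a)), a), e))))  →  pair(pair(e, pair(a, e)), p(pair(a, h(a))))   [R2 at 2.1]
3. pair(pair(e, pair(a, e)), p(pair(a, h(a))))  →  pair(pair(e, pair(a, e)), p(pair(a, e)))   [R3 at 2.1.2]

Reduce t₂ = pair(pair(h(pair(q(p(p(a))), e)), e), p(a)):
1. pair(pair(h(pair(q(p(p(a))), e)), e), p(a))  →  pair(pair(h(pair(pair(p(a), a), e)), e), p(a))   [R6 at 1.1.1.1]
2. pair(pair(h(pair(pair(p(a), a), e)), e), p(a))  →  pair(pair(p(a), e), p(a))   [R2 at 1.1]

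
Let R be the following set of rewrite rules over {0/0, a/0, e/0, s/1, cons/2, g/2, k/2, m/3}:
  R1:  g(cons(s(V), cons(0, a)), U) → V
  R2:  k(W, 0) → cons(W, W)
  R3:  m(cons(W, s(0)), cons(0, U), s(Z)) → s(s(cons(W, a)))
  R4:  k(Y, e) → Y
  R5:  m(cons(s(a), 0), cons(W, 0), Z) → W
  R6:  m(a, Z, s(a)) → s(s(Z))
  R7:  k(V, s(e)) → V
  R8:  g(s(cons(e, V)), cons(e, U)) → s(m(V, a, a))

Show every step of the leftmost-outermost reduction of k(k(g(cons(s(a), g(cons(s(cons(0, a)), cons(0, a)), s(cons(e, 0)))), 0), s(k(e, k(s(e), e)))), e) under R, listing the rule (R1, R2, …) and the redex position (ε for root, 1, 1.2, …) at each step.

1. k(k(g(cons(s(a), g(cons(s(cons(0, a)), cons(0, a)), s(cons(e, 0)))), 0), s(k(e, k(s(e), e)))), e)  →  k(g(cons(s(a), g(cons(s(cons(0, a)), cons(0, a)), s(cons(e, 0)))), 0), s(k(e, k(s(e), e))))   [R4 at ε]
2. k(g(cons(s(a), g(cons(s(cons(0, a)), cons(0, a)), s(cons(e, 0)))), 0), s(k(e, k(s(e), e))))  →  k(g(cons(s(a), cons(0, a)), 0), s(k(e, k(s(e), e))))   [R1 at 1.1.2]
3. k(g(cons(s(a), cons(0, a)), 0), s(k(e, k(s(e), e))))  →  k(a, s(k(e, k(s(e), e))))   [R1 at 1]
4. k(a, s(k(e, k(s(e), e))))  →  k(a, s(k(e, s(e))))   [R4 at 2.1.2]
5. k(a, s(k(e, s(e))))  →  k(a, s(e))   [R7 at 2.1]
6. k(a, s(e))  →  a   [R7 at ε]

a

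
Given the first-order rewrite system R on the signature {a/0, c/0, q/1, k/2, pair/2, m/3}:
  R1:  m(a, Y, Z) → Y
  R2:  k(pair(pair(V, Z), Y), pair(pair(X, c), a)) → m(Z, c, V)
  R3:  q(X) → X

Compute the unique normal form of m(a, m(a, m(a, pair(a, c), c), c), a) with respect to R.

1. m(a, m(a, m(a, pair(a, c), c), c), a)  →  m(a, m(a, pair(a, c), c), c)   [R1 at ε]
2. m(a, m(a, pair(a, c), c), c)  →  m(a, pair(a, c), c)   [R1 at ε]
3. m(a, pair(a, c), c)  →  pair(a, c)   [R1 at ε]

pair(a, c)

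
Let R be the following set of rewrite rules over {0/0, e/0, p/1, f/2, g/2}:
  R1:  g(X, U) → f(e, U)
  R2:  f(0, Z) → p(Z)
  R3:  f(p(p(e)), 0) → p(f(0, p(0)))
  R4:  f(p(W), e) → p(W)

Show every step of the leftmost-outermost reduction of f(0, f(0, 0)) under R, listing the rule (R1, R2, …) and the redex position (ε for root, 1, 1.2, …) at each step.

1. f(0, f(0, 0))  →  p(f(0, 0))   [R2 at ε]
2. p(f(0, 0))  →  p(p(0))   [R2 at 1]

p(p(0))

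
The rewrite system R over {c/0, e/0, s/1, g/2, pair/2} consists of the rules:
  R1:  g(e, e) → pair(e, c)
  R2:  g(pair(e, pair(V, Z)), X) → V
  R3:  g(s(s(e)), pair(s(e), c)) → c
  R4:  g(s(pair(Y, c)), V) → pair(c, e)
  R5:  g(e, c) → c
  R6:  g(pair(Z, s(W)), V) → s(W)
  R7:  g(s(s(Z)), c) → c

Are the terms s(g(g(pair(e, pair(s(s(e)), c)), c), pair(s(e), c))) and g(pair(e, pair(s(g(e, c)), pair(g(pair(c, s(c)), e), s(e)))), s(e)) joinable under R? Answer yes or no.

yes — NF(t₁) = s(c), NF(t₂) = s(c)

Reduce t₁ = s(g(g(pair(e, pair(s(s(e)), c)), c), pair(s(e), c))):
1. s(g(g(pair(e, pair(s(s(e)), c)), c), pair(s(e), c)))  →  s(g(s(s(e)), pair(s(e), c)))   [R2 at 1.1]
2. s(g(s(s(e)), pair(s(e), c)))  →  s(c)   [R3 at 1]

Reduce t₂ = g(pair(e, pair(s(g(e, c)), pair(g(pair(c, s(c)), e), s(e)))), s(e)):
1. g(pair(e, pair(s(g(e, c)), pair(g(pair(c, s(c)), e), s(e)))), s(e))  →  s(g(e, c))   [R2 at ε]
2. s(g(e, c))  →  s(c)   [R5 at 1]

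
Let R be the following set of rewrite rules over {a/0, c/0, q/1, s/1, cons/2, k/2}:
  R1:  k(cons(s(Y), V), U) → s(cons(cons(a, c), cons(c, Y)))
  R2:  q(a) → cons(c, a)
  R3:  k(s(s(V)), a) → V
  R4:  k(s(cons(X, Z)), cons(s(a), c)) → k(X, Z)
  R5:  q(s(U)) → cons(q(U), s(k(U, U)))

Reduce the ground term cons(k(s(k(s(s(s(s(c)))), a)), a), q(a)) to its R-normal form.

1. cons(k(s(k(s(s(s(s(c)))), a)), a), q(a))  →  cons(k(s(s(s(c))), a), q(a))   [R3 at 1.1.1]
2. cons(k(s(s(s(c))), a), q(a))  →  cons(s(c), q(a))   [R3 at 1]
3. cons(s(c), q(a))  →  cons(s(c), cons(c, a))   [R2 at 2]

cons(s(c), cons(c, a))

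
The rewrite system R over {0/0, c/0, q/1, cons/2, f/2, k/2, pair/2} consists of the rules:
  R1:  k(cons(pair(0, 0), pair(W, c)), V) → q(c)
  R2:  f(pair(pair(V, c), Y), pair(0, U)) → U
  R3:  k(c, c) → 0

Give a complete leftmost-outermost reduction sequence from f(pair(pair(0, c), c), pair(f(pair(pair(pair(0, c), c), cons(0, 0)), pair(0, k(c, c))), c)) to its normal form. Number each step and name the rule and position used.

c

1. f(pair(pair(0, c), c), pair(f(pair(pair(pair(0, c), c), cons(0, 0)), pair(0, k(c, c))), c))  →  f(pair(pair(0, c), c), pair(k(c, c), c))   [R2 at 2.1]
2. f(pair(pair(0, c), c), pair(k(c, c), c))  →  f(pair(pair(0, c), c), pair(0, c))   [R3 at 2.1]
3. f(pair(pair(0, c), c), pair(0, c))  →  c   [R2 at ε]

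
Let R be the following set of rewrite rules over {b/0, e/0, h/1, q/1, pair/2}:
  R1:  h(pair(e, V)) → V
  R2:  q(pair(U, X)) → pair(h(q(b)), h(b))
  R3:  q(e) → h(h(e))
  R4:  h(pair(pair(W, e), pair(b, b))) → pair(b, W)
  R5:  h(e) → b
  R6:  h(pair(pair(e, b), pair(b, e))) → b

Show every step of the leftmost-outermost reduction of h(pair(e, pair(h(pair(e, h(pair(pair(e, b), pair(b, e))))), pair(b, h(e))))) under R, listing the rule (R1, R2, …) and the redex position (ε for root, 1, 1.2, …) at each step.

1. h(pair(e, pair(h(pair(e, h(pair(pair(e, b), pair(b, e))))), pair(b, h(e)))))  →  pair(h(pair(e, h(pair(pair(e, b), pair(b, e))))), pair(b, h(e)))   [R1 at ε]
2. pair(h(pair(e, h(pair(pair(e, b), pair(b, e))))), pair(b, h(e)))  →  pair(h(pair(pair(e, b), pair(b, e))), pair(b, h(e)))   [R1 at 1]
3. pair(h(pair(pair(e, b), pair(b, e))), pair(b, h(e)))  →  pair(b, pair(b, h(e)))   [R6 at 1]
4. pair(b, pair(b, h(e)))  →  pair(b, pair(b, b))   [R5 at 2.2]

pair(b, pair(b, b))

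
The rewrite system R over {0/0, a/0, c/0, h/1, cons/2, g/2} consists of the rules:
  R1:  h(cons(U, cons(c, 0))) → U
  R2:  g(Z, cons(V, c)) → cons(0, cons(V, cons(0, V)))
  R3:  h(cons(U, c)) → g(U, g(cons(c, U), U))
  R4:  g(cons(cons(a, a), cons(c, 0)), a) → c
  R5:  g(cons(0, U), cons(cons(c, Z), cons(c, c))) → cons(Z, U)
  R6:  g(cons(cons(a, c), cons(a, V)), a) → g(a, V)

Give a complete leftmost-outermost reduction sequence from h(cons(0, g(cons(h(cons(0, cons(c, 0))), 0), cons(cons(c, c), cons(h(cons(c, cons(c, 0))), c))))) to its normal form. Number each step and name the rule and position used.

1. h(cons(0, g(cons(h(cons(0, cons(c, 0))), 0), cons(cons(c, c), cons(h(cons(c, cons(c, 0))), c)))))  →  h(cons(0, g(cons(0, 0), cons(cons(c, c), cons(h(cons(c, cons(c, 0))), c)))))   [R1 at 1.2.1.1]
2. h(cons(0, g(cons(0, 0), cons(cons(c, c), cons(h(cons(c, cons(c, 0))), c)))))  →  h(cons(0, g(cons(0, 0), cons(cons(c, c), cons(c, c)))))   [R1 at 1.2.2.2.1]
3. h(cons(0, g(cons(0, 0), cons(cons(c, c), cons(c, c)))))  →  h(cons(0, cons(c, 0)))   [R5 at 1.2]
4. h(cons(0, cons(c, 0)))  →  0   [R1 at ε]

0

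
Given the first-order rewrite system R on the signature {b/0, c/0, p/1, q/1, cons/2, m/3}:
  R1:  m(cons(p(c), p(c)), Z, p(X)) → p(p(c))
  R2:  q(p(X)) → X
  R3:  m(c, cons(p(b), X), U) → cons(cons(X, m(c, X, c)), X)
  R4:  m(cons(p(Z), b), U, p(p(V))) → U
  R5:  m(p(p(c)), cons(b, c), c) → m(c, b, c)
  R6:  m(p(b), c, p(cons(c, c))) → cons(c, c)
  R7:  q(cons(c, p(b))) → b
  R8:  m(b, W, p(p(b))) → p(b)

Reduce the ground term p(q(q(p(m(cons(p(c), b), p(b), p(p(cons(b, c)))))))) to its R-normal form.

1. p(q(q(p(m(cons(p(c), b), p(b), p(p(cons(b, c))))))))  →  p(q(m(cons(p(c), b), p(b), p(p(cons(b, c))))))   [R2 at 1.1]
2. p(q(m(cons(p(c), b), p(b), p(p(cons(b, c))))))  →  p(q(p(b)))   [R4 at 1.1]
3. p(q(p(b)))  →  p(b)   [R2 at 1]

p(b)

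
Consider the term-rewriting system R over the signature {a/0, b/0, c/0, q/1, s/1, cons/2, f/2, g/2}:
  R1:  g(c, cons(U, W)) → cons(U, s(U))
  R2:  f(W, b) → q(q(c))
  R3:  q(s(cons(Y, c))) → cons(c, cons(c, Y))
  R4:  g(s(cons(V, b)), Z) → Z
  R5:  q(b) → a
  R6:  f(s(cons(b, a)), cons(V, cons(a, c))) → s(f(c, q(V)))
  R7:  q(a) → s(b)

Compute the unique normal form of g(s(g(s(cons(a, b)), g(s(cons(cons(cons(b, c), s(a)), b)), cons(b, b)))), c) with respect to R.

c

1. g(s(g(s(cons(a, b)), g(s(cons(cons(cons(b, c), s(a)), b)), cons(b, b)))), c)  →  g(s(g(s(cons(cons(cons(b, c), s(a)), b)), cons(b, b))), c)   [R4 at 1.1]
2. g(s(g(s(cons(cons(cons(b, c), s(a)), b)), cons(b, b))), c)  →  g(s(cons(b, b)), c)   [R4 at 1.1]
3. g(s(cons(b, b)), c)  →  c   [R4 at ε]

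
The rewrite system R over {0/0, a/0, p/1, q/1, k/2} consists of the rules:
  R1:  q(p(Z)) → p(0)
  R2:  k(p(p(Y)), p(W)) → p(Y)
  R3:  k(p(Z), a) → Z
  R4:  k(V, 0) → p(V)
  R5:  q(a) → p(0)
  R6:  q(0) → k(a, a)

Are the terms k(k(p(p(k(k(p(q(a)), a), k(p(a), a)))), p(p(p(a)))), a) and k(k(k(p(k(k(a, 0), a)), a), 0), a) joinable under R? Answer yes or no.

no — NF(t₁) = 0, NF(t₂) = a

Reduce t₁ = k(k(p(p(k(k(p(q(a)), a), k(p(a), a)))), p(p(p(a)))), a):
1. k(k(p(p(k(k(p(q(a)), a), k(p(a), a)))), p(p(p(a)))), a)  →  k(p(k(k(p(q(a)), a), k(p(a), a))), a)   [R2 at 1]
2. k(p(k(k(p(q(a)), a), k(p(a), a))), a)  →  k(k(p(q(a)), a), k(p(a), a))   [R3 at ε]
3. k(k(p(q(a)), a), k(p(a), a))  →  k(q(a), k(p(a), a))   [R3 at 1]
4. k(q(a), k(p(a), a))  →  k(p(0), k(p(a), a))   [R5 at 1]
5. k(p(0), k(p(a), a))  →  k(p(0), a)   [R3 at 2]
6. k(p(0), a)  →  0   [R3 at ε]

Reduce t₂ = k(k(k(p(k(k(a, 0), a)), a), 0), a):
1. k(k(k(p(k(k(a, 0), a)), a), 0), a)  →  k(p(k(p(k(k(a, 0), a)), a)), a)   [R4 at 1]
2. k(p(k(p(k(k(a, 0), a)), a)), a)  →  k(p(k(k(a, 0), a)), a)   [R3 at ε]
3. k(p(k(k(a, 0), a)), a)  →  k(k(a, 0), a)   [R3 at ε]
4. k(k(a, 0), a)  →  k(p(a), a)   [R4 at 1]
5. k(p(a), a)  →  a   [R3 at ε]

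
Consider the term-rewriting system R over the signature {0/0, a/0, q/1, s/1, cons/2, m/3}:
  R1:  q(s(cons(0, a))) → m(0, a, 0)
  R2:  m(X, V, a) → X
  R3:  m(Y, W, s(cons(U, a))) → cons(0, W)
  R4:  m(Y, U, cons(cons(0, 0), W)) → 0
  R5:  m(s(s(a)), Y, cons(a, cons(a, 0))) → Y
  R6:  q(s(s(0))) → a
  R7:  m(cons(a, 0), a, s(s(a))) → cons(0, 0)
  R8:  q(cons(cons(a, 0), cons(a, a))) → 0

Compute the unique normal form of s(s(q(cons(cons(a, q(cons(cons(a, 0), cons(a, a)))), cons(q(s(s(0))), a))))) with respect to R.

s(s(0))

1. s(s(q(cons(cons(a, q(cons(cons(a, 0), cons(a, a)))), cons(q(s(s(0))), a)))))  →  s(s(q(cons(cons(a, 0), cons(q(s(s(0))), a)))))   [R8 at 1.1.1.1.2]
2. s(s(q(cons(cons(a, 0), cons(q(s(s(0))), a)))))  →  s(s(q(cons(cons(a, 0), cons(a, a)))))   [R6 at 1.1.1.2.1]
3. s(s(q(cons(cons(a, 0), cons(a, a)))))  →  s(s(0))   [R8 at 1.1]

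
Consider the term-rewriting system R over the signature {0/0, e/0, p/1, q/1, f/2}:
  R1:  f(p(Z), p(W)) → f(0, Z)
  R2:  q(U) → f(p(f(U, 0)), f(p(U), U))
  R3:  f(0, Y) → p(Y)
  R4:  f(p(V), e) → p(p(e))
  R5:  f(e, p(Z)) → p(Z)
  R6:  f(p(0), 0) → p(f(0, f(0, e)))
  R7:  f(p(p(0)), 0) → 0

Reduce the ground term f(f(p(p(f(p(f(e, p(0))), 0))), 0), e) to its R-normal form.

p(e)

1. f(f(p(p(f(p(f(e, p(0))), 0))), 0), e)  →  f(f(p(p(f(p(p(0)), 0))), 0), e)   [R5 at 1.1.1.1.1.1]
2. f(f(p(p(f(p(p(0)), 0))), 0), e)  →  f(f(p(p(0)), 0), e)   [R7 at 1.1.1.1]
3. f(f(p(p(0)), 0), e)  →  f(0, e)   [R7 at 1]
4. f(0, e)  →  p(e)   [R3 at ε]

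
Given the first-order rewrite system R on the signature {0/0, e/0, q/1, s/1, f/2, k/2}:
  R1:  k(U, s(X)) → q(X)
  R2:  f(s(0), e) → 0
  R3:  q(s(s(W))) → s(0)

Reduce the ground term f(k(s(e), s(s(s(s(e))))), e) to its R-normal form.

1. f(k(s(e), s(s(s(s(e))))), e)  →  f(q(s(s(s(e)))), e)   [R1 at 1]
2. f(q(s(s(s(e)))), e)  →  f(s(0), e)   [R3 at 1]
3. f(s(0), e)  →  0   [R2 at ε]

0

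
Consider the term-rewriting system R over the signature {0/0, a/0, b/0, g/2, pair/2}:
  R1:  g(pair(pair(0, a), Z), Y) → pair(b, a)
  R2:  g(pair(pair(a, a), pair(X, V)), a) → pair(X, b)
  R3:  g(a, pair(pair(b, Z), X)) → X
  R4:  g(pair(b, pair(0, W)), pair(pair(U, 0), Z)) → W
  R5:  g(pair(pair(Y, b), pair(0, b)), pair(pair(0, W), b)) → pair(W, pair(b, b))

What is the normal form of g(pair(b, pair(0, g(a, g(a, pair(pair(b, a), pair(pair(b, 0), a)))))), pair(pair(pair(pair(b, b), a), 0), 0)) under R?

a

1. g(pair(b, pair(0, g(a, g(a, pair(pair(b, a), pair(pair(b, 0), a)))))), pair(pair(pair(pair(b, b), a), 0), 0))  →  g(a, g(a, pair(pair(b, a), pair(pair(b, 0), a))))   [R4 at ε]
2. g(a, g(a, pair(pair(b, a), pair(pair(b, 0), a))))  →  g(a, pair(pair(b, 0), a))   [R3 at 2]
3. g(a, pair(pair(b, 0), a))  →  a   [R3 at ε]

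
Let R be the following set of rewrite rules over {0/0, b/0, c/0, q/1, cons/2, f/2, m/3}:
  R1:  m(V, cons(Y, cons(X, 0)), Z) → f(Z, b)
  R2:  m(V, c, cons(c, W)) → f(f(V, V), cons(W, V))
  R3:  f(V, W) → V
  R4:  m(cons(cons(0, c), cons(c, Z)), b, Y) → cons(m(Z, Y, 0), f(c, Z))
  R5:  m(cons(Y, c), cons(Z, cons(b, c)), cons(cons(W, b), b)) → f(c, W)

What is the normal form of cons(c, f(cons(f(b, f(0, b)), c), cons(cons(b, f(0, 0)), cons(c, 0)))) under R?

cons(c, cons(b, c))

1. cons(c, f(cons(f(b, f(0, b)), c), cons(cons(b, f(0, 0)), cons(c, 0))))  →  cons(c, cons(f(b, f(0, b)), c))   [R3 at 2]
2. cons(c, cons(f(b, f(0, b)), c))  →  cons(c, cons(b, c))   [R3 at 2.1]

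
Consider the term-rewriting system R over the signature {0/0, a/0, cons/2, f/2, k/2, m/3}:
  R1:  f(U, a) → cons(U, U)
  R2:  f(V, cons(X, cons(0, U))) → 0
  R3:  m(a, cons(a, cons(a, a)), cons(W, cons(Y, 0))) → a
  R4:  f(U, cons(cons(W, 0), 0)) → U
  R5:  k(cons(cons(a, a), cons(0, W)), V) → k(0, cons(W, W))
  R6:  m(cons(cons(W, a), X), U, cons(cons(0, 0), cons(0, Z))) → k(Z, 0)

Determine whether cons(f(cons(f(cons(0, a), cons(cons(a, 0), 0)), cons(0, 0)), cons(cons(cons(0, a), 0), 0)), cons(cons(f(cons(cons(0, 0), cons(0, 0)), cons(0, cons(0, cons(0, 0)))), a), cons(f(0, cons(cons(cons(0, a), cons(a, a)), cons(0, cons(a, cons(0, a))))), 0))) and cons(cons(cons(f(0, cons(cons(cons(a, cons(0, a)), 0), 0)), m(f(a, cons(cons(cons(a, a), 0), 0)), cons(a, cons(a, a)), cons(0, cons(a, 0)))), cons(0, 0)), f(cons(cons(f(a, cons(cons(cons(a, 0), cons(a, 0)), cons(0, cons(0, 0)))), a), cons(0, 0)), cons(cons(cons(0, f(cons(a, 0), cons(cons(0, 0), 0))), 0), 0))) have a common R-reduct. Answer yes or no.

Reduce t₁ = cons(f(cons(f(cons(0, a), cons(cons(a, 0), 0)), cons(0, 0)), cons(cons(cons(0, a), 0), 0)), cons(cons(f(cons(cons(0, 0), cons(0, 0)), cons(0, cons(0, cons(0, 0)))), a), cons(f(0, cons(cons(cons(0, a), cons(a, a)), cons(0, cons(a, cons(0, a))))), 0))):
1. cons(f(cons(f(cons(0, a), cons(cons(a, 0), 0)), cons(0, 0)), cons(cons(cons(0, a), 0), 0)), cons(cons(f(cons(cons(0, 0), cons(0, 0)), cons(0, cons(0, cons(0, 0)))), a), cons(f(0, cons(cons(cons(0, a), cons(a, a)), cons(0, cons(a, cons(0, a))))), 0)))  →  cons(cons(f(cons(0, a), cons(cons(a, 0), 0)), cons(0, 0)), cons(cons(f(cons(cons(0, 0), cons(0, 0)), cons(0, cons(0, cons(0, 0)))), a), cons(f(0, cons(cons(cons(0, a), cons(a, a)), cons(0, cons(a, cons(0, a))))), 0)))   [R4 at 1]
2. cons(cons(f(cons(0, a), cons(cons(a, 0), 0)), cons(0, 0)), cons(cons(f(cons(cons(0, 0), cons(0, 0)), cons(0, cons(0, cons(0, 0)))), a), cons(f(0, cons(cons(cons(0, a), cons(a, a)), cons(0, cons(a, cons(0, a))))), 0)))  →  cons(cons(cons(0, a), cons(0, 0)), cons(cons(f(cons(cons(0, 0), cons(0, 0)), cons(0, cons(0, cons(0, 0)))), a), cons(f(0, cons(cons(cons(0, a), cons(a, a)), cons(0, cons(a, cons(0, a))))), 0)))   [R4 at 1.1]
3. cons(cons(cons(0, a), cons(0, 0)), cons(cons(f(cons(cons(0, 0), cons(0, 0)), cons(0, cons(0, cons(0, 0)))), a), cons(f(0, cons(cons(cons(0, a), cons(a, a)), cons(0, cons(a, cons(0, a))))), 0)))  →  cons(cons(cons(0, a), cons(0, 0)), cons(cons(0, a), cons(f(0, cons(cons(cons(0, a), cons(a, a)), cons(0, cons(a, cons(0, a))))), 0)))   [R2 at 2.1.1]
4. cons(cons(cons(0, a), cons(0, 0)), cons(cons(0, a), cons(f(0, cons(cons(cons(0, a), cons(a, a)), cons(0, cons(a, cons(0, a))))), 0)))  →  cons(cons(cons(0, a), cons(0, 0)), cons(cons(0, a), cons(0, 0)))   [R2 at 2.2.1]

Reduce t₂ = cons(cons(cons(f(0, cons(cons(cons(a, cons(0, a)), 0), 0)), m(f(a, cons(cons(cons(a, a), 0), 0)), cons(a, cons(a, a)), cons(0, cons(a, 0)))), cons(0, 0)), f(cons(cons(f(a, cons(cons(cons(a, 0), cons(a, 0)), cons(0, cons(0, 0)))), a), cons(0, 0)), cons(cons(cons(0, f(cons(a, 0), cons(cons(0, 0), 0))), 0), 0))):
1. cons(cons(cons(f(0, cons(cons(cons(a, cons(0, a)), 0), 0)), m(f(a, cons(cons(cons(a, a), 0), 0)), cons(a, cons(a, a)), cons(0, cons(a, 0)))), cons(0, 0)), f(cons(cons(f(a, cons(cons(cons(a, 0), cons(a, 0)), cons(0, cons(0, 0)))), a), cons(0, 0)), cons(cons(cons(0, f(cons(a, 0), cons(cons(0, 0), 0))), 0), 0)))  →  cons(cons(cons(0, m(f(a, cons(cons(cons(a, a), 0), 0)), cons(a, cons(a, a)), cons(0, cons(a, 0)))), cons(0, 0)), f(cons(cons(f(a, cons(cons(cons(a, 0), cons(a, 0)), cons(0, cons(0, 0)))), a), cons(0, 0)), cons(cons(cons(0, f(cons(a, 0), cons(cons(0, 0), 0))), 0), 0)))   [R4 at 1.1.1]
2. cons(cons(cons(0, m(f(a, cons(cons(cons(a, a), 0), 0)), cons(a, cons(a, a)), cons(0, cons(a, 0)))), cons(0, 0)), f(cons(cons(f(a, cons(cons(cons(a, 0), cons(a, 0)), cons(0, cons(0, 0)))), a), cons(0, 0)), cons(cons(cons(0, f(cons(a, 0), cons(cons(0, 0), 0))), 0), 0)))  →  cons(cons(cons(0, m(a, cons(a, cons(a, a)), cons(0, cons(a, 0)))), cons(0, 0)), f(cons(cons(f(a, cons(cons(cons(a, 0), cons(a, 0)), cons(0, cons(0, 0)))), a), cons(0, 0)), cons(cons(cons(0, f(cons(a, 0), cons(cons(0, 0), 0))), 0), 0)))   [R4 at 1.1.2.1]
3. cons(cons(cons(0, m(a, cons(a, cons(a, a)), cons(0, cons(a, 0)))), cons(0, 0)), f(cons(cons(f(a, cons(cons(cons(a, 0), cons(a, 0)), cons(0, cons(0, 0)))), a), cons(0, 0)), cons(cons(cons(0, f(cons(a, 0), cons(cons(0, 0), 0))), 0), 0)))  →  cons(cons(cons(0, a), cons(0, 0)), f(cons(cons(f(a, cons(cons(cons(a, 0), cons(a, 0)), cons(0, cons(0, 0)))), a), cons(0, 0)), cons(cons(cons(0, f(cons(a, 0), cons(cons(0, 0), 0))), 0), 0)))   [R3 at 1.1.2]
4. cons(cons(cons(0, a), cons(0, 0)), f(cons(cons(f(a, cons(cons(cons(a, 0), cons(a, 0)), cons(0, cons(0, 0)))), a), cons(0, 0)), cons(cons(cons(0, f(cons(a, 0), cons(cons(0, 0), 0))), 0), 0)))  →  cons(cons(cons(0, a), cons(0, 0)), cons(cons(f(a, cons(cons(cons(a, 0), cons(a, 0)), cons(0, cons(0, 0)))), a), cons(0, 0)))   [R4 at 2]
5. cons(cons(cons(0, a), cons(0, 0)), cons(cons(f(a, cons(cons(cons(a, 0), cons(a, 0)), cons(0, cons(0, 0)))), a), cons(0, 0)))  →  cons(cons(cons(0, a), cons(0, 0)), cons(cons(0, a), cons(0, 0)))   [R2 at 2.1.1]

yes — NF(t₁) = cons(cons(cons(0, a), cons(0, 0)), cons(cons(0, a), cons(0, 0))), NF(t₂) = cons(cons(cons(0, a), cons(0, 0)), cons(cons(0, a), cons(0, 0)))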